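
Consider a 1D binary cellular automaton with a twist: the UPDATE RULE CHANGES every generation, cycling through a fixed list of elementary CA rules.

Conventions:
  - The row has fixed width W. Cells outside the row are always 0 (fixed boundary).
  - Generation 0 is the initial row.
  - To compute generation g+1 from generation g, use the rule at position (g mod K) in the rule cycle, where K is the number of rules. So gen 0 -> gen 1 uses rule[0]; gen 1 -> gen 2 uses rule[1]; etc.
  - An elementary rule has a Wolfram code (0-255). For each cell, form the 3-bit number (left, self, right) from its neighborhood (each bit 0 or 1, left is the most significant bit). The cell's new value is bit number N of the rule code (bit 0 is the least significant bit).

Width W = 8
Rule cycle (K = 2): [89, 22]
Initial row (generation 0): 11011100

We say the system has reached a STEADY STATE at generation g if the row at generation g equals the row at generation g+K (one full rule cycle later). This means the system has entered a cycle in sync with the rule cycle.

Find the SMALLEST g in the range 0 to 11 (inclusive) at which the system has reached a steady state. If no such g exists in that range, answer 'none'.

Gen 0: 11011100
Gen 1 (rule 89): 11010111
Gen 2 (rule 22): 00010000
Gen 3 (rule 89): 11001111
Gen 4 (rule 22): 00110000
Gen 5 (rule 89): 10111111
Gen 6 (rule 22): 10000000
Gen 7 (rule 89): 01111111
Gen 8 (rule 22): 10000000
Gen 9 (rule 89): 01111111
Gen 10 (rule 22): 10000000
Gen 11 (rule 89): 01111111
Gen 12 (rule 22): 10000000
Gen 13 (rule 89): 01111111

Answer: 6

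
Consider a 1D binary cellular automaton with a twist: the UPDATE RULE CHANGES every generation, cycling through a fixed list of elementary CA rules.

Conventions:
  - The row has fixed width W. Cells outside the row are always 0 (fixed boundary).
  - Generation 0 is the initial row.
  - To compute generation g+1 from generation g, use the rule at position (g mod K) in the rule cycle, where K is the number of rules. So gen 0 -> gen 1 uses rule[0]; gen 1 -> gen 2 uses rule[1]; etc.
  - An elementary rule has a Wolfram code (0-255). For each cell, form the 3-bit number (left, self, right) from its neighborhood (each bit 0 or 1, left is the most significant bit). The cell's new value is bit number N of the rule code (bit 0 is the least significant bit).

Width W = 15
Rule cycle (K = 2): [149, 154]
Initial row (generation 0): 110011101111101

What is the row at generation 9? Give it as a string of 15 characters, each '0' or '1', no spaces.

Answer: 100010101011011

Derivation:
Gen 0: 110011101111101
Gen 1 (rule 149): 001001000111001
Gen 2 (rule 154): 010110101110110
Gen 3 (rule 149): 010000100100001
Gen 4 (rule 154): 101001011010010
Gen 5 (rule 149): 101101000011011
Gen 6 (rule 154): 001000100110010
Gen 7 (rule 149): 101110110001011
Gen 8 (rule 154): 001100101010010
Gen 9 (rule 149): 100010101011011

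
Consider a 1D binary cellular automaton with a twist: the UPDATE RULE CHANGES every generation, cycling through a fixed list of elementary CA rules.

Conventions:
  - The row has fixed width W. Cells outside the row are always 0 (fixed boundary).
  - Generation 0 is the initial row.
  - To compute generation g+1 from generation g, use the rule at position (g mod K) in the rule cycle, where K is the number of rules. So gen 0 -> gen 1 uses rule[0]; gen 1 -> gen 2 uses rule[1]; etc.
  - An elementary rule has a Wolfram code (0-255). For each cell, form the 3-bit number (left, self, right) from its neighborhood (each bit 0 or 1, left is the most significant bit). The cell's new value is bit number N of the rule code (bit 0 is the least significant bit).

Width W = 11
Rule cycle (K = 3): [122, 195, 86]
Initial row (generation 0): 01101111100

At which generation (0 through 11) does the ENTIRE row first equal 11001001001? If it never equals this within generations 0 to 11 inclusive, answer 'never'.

Answer: never

Derivation:
Gen 0: 01101111100
Gen 1 (rule 122): 11111000110
Gen 2 (rule 195): 01111011010
Gen 3 (rule 86): 10001001011
Gen 4 (rule 122): 01010110111
Gen 5 (rule 195): 10000010011
Gen 6 (rule 86): 11000111101
Gen 7 (rule 122): 11101100110
Gen 8 (rule 195): 01100101010
Gen 9 (rule 86): 10111101011
Gen 10 (rule 122): 01100110111
Gen 11 (rule 195): 10101010011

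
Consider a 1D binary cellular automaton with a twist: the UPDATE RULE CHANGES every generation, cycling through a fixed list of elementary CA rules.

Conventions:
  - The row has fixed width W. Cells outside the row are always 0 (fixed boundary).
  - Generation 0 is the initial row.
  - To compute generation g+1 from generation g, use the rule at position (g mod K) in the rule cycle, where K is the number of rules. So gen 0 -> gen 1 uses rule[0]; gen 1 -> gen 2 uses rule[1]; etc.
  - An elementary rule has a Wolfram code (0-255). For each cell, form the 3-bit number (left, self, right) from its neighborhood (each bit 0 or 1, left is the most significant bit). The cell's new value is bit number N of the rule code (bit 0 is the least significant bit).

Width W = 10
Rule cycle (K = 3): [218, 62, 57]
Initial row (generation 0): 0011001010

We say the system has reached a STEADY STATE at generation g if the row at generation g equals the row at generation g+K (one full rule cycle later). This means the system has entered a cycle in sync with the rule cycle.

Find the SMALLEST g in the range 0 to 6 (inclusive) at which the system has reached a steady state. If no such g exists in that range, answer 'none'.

Gen 0: 0011001010
Gen 1 (rule 218): 0111110001
Gen 2 (rule 62): 1100001011
Gen 3 (rule 57): 1011100110
Gen 4 (rule 218): 0011111111
Gen 5 (rule 62): 0110000000
Gen 6 (rule 57): 0101111111
Gen 7 (rule 218): 1001111111
Gen 8 (rule 62): 1111000000
Gen 9 (rule 57): 1000111111

Answer: none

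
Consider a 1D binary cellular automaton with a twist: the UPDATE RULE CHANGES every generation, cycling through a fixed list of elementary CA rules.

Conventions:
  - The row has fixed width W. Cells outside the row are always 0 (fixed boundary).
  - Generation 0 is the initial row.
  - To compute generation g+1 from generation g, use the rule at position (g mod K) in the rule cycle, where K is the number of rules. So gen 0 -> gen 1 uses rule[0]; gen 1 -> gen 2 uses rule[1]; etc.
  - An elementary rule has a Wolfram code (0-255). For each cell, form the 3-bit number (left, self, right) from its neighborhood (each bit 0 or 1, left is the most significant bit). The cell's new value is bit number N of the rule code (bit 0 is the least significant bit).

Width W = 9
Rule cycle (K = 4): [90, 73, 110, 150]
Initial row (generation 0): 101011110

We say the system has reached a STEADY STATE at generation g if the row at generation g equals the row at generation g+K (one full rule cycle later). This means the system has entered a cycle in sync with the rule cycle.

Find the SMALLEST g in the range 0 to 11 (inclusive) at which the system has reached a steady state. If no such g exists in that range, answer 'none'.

Gen 0: 101011110
Gen 1 (rule 90): 000010011
Gen 2 (rule 73): 111000011
Gen 3 (rule 110): 101000111
Gen 4 (rule 150): 101101010
Gen 5 (rule 90): 001100001
Gen 6 (rule 73): 101101100
Gen 7 (rule 110): 111111100
Gen 8 (rule 150): 011111010
Gen 9 (rule 90): 110001001
Gen 10 (rule 73): 110100000
Gen 11 (rule 110): 111100000
Gen 12 (rule 150): 011010000
Gen 13 (rule 90): 111001000
Gen 14 (rule 73): 101000011
Gen 15 (rule 110): 111000111

Answer: none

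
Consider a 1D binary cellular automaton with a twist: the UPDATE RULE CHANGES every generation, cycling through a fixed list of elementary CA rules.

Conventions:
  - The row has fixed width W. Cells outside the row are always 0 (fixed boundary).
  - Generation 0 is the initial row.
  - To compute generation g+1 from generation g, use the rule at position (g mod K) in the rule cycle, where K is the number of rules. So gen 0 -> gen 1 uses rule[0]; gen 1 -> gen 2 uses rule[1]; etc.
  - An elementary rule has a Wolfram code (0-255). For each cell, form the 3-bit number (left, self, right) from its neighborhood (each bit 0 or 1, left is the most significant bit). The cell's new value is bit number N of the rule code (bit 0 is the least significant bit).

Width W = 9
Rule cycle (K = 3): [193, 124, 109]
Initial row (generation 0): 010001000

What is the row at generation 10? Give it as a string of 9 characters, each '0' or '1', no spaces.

Gen 0: 010001000
Gen 1 (rule 193): 000100011
Gen 2 (rule 124): 000110011
Gen 3 (rule 109): 110110011
Gen 4 (rule 193): 010010001
Gen 5 (rule 124): 011011001
Gen 6 (rule 109): 011111001
Gen 7 (rule 193): 001111000
Gen 8 (rule 124): 001001100
Gen 9 (rule 109): 101001101
Gen 10 (rule 193): 000000100

Answer: 000000100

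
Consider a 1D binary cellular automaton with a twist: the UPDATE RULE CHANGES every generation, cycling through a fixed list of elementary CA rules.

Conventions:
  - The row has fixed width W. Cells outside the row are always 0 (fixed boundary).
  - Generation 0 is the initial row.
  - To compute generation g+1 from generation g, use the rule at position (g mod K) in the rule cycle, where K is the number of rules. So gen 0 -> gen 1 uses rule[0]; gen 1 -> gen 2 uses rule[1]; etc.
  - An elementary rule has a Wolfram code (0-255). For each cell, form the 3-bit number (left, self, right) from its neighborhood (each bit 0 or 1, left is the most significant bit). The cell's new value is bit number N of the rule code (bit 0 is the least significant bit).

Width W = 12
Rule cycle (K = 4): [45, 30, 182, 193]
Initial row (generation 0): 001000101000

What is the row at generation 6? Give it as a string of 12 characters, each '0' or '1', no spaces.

Gen 0: 001000101000
Gen 1 (rule 45): 101010111011
Gen 2 (rule 30): 101010100010
Gen 3 (rule 182): 111111110111
Gen 4 (rule 193): 011111110011
Gen 5 (rule 45): 010000000010
Gen 6 (rule 30): 111000000111

Answer: 111000000111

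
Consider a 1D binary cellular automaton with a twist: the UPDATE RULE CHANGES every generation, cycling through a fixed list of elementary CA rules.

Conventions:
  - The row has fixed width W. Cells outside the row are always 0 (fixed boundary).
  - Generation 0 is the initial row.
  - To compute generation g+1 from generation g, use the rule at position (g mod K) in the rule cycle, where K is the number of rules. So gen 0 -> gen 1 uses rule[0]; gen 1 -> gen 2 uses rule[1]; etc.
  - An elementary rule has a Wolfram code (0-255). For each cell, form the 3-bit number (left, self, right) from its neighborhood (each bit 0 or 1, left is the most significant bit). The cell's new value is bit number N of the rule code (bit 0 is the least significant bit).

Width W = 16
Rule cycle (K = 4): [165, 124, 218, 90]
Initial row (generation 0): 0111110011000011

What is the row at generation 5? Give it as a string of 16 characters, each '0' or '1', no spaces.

Gen 0: 0111110011000011
Gen 1 (rule 165): 0011100000011000
Gen 2 (rule 124): 0010110000011100
Gen 3 (rule 218): 0100111000111110
Gen 4 (rule 90): 1011101101100011
Gen 5 (rule 165): 1101010010001000

Answer: 1101010010001000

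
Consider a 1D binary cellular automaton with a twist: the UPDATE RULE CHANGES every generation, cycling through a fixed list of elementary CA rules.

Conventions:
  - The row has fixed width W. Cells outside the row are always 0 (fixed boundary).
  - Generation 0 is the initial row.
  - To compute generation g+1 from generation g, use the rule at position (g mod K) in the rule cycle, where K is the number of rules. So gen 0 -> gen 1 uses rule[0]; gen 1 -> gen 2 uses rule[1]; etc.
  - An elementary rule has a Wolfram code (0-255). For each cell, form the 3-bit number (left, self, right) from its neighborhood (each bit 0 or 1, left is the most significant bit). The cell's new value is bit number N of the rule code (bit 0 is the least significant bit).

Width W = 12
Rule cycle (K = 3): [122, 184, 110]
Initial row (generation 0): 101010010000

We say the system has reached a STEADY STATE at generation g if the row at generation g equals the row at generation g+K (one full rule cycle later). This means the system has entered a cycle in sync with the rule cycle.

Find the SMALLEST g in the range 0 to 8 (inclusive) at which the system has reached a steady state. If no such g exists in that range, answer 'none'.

Answer: none

Derivation:
Gen 0: 101010010000
Gen 1 (rule 122): 010101101000
Gen 2 (rule 184): 001011010100
Gen 3 (rule 110): 011111111100
Gen 4 (rule 122): 110000000110
Gen 5 (rule 184): 101000000101
Gen 6 (rule 110): 111000001111
Gen 7 (rule 122): 101100011001
Gen 8 (rule 184): 011010010100
Gen 9 (rule 110): 111110111100
Gen 10 (rule 122): 100011100110
Gen 11 (rule 184): 010011010101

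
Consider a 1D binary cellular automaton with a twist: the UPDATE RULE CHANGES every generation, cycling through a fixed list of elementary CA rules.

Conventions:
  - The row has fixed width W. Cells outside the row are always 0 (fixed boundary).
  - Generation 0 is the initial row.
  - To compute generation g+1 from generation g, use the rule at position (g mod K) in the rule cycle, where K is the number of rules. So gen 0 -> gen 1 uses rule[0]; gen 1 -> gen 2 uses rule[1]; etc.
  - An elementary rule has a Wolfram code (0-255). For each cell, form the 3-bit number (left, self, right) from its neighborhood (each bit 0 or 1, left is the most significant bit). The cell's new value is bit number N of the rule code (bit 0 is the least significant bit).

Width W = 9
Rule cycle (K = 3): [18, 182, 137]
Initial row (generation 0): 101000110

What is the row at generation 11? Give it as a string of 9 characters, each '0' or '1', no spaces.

Answer: 000000011

Derivation:
Gen 0: 101000110
Gen 1 (rule 18): 000101001
Gen 2 (rule 182): 001111111
Gen 3 (rule 137): 101111110
Gen 4 (rule 18): 000000001
Gen 5 (rule 182): 000000011
Gen 6 (rule 137): 111111010
Gen 7 (rule 18): 000000001
Gen 8 (rule 182): 000000011
Gen 9 (rule 137): 111111010
Gen 10 (rule 18): 000000001
Gen 11 (rule 182): 000000011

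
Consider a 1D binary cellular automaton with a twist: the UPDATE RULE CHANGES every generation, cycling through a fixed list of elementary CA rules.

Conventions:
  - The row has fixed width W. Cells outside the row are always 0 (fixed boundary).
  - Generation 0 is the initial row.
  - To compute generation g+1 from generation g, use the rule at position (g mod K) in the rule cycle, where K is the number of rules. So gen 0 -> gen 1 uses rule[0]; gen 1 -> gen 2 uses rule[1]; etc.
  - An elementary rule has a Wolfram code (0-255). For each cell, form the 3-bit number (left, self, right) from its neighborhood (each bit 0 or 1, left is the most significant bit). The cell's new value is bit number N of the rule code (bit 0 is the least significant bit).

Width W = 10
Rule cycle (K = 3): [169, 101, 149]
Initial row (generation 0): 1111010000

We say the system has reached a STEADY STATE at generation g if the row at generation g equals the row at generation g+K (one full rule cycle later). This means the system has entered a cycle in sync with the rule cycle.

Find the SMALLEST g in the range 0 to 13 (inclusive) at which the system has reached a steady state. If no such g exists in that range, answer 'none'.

Gen 0: 1111010000
Gen 1 (rule 169): 1110100111
Gen 2 (rule 101): 0011100001
Gen 3 (rule 149): 1001011101
Gen 4 (rule 169): 0000111010
Gen 5 (rule 101): 1110001110
Gen 6 (rule 149): 0101100101
Gen 7 (rule 169): 0011000010
Gen 8 (rule 101): 1001011010
Gen 9 (rule 149): 1101000011
Gen 10 (rule 169): 1010011010
Gen 11 (rule 101): 1110001110
Gen 12 (rule 149): 0101100101
Gen 13 (rule 169): 0011000010
Gen 14 (rule 101): 1001011010
Gen 15 (rule 149): 1101000011
Gen 16 (rule 169): 1010011010

Answer: none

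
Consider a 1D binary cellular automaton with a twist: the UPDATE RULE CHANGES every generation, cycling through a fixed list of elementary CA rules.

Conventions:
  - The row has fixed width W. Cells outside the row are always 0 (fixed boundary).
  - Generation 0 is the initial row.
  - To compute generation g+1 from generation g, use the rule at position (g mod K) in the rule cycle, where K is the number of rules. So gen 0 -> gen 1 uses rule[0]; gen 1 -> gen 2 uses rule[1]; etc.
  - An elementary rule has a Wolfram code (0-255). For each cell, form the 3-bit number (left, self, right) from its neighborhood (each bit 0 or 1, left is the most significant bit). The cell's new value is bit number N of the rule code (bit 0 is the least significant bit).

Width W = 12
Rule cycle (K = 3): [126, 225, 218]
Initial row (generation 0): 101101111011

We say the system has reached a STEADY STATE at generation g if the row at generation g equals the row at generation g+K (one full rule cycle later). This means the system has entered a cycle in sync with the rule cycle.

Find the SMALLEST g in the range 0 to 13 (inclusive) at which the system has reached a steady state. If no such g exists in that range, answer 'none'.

Gen 0: 101101111011
Gen 1 (rule 126): 111111001111
Gen 2 (rule 225): 011111000111
Gen 3 (rule 218): 111111101111
Gen 4 (rule 126): 100000111001
Gen 5 (rule 225): 001110011000
Gen 6 (rule 218): 011111111100
Gen 7 (rule 126): 110000000110
Gen 8 (rule 225): 010111110010
Gen 9 (rule 218): 100111111101
Gen 10 (rule 126): 111100000111
Gen 11 (rule 225): 011101110011
Gen 12 (rule 218): 111101111111
Gen 13 (rule 126): 100111000001
Gen 14 (rule 225): 000011011100
Gen 15 (rule 218): 000111011110
Gen 16 (rule 126): 001101110011

Answer: none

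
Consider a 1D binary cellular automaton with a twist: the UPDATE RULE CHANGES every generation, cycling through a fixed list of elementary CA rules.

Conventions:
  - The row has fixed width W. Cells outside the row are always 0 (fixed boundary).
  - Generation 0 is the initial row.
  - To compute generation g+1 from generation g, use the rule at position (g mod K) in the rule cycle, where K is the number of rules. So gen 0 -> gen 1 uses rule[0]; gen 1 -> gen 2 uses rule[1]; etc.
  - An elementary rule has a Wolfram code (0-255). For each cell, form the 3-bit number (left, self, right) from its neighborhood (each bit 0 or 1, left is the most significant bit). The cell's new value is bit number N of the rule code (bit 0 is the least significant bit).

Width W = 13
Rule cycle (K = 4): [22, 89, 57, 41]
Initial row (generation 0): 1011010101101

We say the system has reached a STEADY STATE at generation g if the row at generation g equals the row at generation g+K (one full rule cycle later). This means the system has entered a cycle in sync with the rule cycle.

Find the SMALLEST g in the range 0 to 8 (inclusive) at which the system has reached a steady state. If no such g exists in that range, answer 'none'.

Answer: none

Derivation:
Gen 0: 1011010101101
Gen 1 (rule 22): 1000010100001
Gen 2 (rule 89): 0111000011100
Gen 3 (rule 57): 0100111010011
Gen 4 (rule 41): 0000100100010
Gen 5 (rule 22): 0001111110111
Gen 6 (rule 89): 1101000010101
Gen 7 (rule 57): 1010111001010
Gen 8 (rule 41): 0101100000100
Gen 9 (rule 22): 1100010001110
Gen 10 (rule 89): 1111001101011
Gen 11 (rule 57): 1000101010110
Gen 12 (rule 41): 0010010101100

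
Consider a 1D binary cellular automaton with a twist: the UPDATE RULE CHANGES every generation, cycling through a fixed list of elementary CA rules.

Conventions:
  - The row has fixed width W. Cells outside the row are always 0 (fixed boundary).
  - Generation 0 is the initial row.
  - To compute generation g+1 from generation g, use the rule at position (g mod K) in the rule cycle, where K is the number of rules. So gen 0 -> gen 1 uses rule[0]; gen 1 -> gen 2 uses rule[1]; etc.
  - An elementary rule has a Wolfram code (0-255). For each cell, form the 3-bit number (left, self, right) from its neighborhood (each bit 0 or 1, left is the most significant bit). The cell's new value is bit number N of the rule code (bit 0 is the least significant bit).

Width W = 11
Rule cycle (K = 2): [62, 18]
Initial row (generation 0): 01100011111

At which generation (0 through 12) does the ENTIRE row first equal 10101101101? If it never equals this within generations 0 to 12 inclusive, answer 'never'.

Gen 0: 01100011111
Gen 1 (rule 62): 11010110000
Gen 2 (rule 18): 00000001000
Gen 3 (rule 62): 00000011100
Gen 4 (rule 18): 00000100010
Gen 5 (rule 62): 00001110111
Gen 6 (rule 18): 00010000000
Gen 7 (rule 62): 00111000000
Gen 8 (rule 18): 01000100000
Gen 9 (rule 62): 11101110000
Gen 10 (rule 18): 00000001000
Gen 11 (rule 62): 00000011100
Gen 12 (rule 18): 00000100010

Answer: never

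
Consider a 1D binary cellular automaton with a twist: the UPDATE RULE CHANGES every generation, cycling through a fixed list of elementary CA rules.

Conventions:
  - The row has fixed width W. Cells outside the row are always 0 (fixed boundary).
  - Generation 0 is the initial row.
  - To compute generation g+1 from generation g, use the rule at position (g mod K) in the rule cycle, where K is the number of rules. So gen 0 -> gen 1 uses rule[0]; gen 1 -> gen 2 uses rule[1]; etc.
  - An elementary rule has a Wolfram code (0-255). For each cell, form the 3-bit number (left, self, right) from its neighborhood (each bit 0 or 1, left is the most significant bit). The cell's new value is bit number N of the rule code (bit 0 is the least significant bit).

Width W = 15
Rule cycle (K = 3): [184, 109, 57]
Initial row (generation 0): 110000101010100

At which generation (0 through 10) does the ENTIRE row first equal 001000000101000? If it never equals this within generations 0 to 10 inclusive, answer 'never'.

Answer: 7

Derivation:
Gen 0: 110000101010100
Gen 1 (rule 184): 101000010101010
Gen 2 (rule 109): 111011011111110
Gen 3 (rule 57): 100110110000001
Gen 4 (rule 184): 010101101000000
Gen 5 (rule 109): 011111111011111
Gen 6 (rule 57): 010000000110000
Gen 7 (rule 184): 001000000101000
Gen 8 (rule 109): 101011110111011
Gen 9 (rule 57): 010110001100110
Gen 10 (rule 184): 001101001010101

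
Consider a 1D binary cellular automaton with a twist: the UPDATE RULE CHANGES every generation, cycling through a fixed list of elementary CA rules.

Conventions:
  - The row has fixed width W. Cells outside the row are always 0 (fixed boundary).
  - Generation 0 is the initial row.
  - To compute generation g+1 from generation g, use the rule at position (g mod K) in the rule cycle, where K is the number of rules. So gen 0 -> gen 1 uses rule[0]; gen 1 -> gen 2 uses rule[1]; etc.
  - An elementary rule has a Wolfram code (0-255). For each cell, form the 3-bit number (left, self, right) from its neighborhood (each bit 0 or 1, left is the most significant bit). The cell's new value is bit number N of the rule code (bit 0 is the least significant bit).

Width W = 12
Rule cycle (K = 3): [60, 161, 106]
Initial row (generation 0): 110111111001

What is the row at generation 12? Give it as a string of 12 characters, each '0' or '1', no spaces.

Answer: 110000001010

Derivation:
Gen 0: 110111111001
Gen 1 (rule 60): 101100000101
Gen 2 (rule 161): 010001110010
Gen 3 (rule 106): 100011010100
Gen 4 (rule 60): 110010111110
Gen 5 (rule 161): 000001011100
Gen 6 (rule 106): 000010110100
Gen 7 (rule 60): 000011101110
Gen 8 (rule 161): 111001010100
Gen 9 (rule 106): 101010101000
Gen 10 (rule 60): 111111111100
Gen 11 (rule 161): 011111111001
Gen 12 (rule 106): 110000001010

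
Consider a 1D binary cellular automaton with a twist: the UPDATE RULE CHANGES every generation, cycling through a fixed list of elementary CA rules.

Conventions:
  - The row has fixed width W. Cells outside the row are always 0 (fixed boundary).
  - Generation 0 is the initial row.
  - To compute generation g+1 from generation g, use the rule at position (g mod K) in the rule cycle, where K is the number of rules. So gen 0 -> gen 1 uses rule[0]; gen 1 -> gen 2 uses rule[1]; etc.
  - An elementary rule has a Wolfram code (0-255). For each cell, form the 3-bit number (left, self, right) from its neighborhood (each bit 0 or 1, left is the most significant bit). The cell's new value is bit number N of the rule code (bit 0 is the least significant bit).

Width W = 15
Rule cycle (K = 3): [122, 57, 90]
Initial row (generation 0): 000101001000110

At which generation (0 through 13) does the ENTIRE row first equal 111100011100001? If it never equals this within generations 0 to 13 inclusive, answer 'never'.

Answer: never

Derivation:
Gen 0: 000101001000110
Gen 1 (rule 122): 001010110101111
Gen 2 (rule 57): 100101101011000
Gen 3 (rule 90): 011001100011100
Gen 4 (rule 122): 111111110110110
Gen 5 (rule 57): 100000001101101
Gen 6 (rule 90): 010000011101100
Gen 7 (rule 122): 101000110111110
Gen 8 (rule 57): 010110101100001
Gen 9 (rule 90): 100110001110010
Gen 10 (rule 122): 011111011011101
Gen 11 (rule 57): 010000110110010
Gen 12 (rule 90): 101001110111101
Gen 13 (rule 122): 010111011100110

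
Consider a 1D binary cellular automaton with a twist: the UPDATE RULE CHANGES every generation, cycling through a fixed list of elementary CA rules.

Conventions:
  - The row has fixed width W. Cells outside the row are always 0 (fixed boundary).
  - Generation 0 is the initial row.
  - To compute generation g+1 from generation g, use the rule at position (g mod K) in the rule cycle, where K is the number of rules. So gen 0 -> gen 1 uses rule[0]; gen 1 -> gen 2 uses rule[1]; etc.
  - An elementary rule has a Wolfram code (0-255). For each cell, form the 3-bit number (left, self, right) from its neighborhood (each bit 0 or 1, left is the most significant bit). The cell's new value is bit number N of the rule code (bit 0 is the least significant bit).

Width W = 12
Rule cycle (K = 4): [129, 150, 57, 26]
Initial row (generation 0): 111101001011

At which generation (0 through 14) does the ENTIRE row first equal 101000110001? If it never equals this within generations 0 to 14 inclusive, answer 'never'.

Answer: 7

Derivation:
Gen 0: 111101001011
Gen 1 (rule 129): 011000000000
Gen 2 (rule 150): 100100000000
Gen 3 (rule 57): 010011111111
Gen 4 (rule 26): 101110000000
Gen 5 (rule 129): 000100111111
Gen 6 (rule 150): 001111011110
Gen 7 (rule 57): 101000110001
Gen 8 (rule 26): 000101101010
Gen 9 (rule 129): 110000000000
Gen 10 (rule 150): 001000000000
Gen 11 (rule 57): 100111111111
Gen 12 (rule 26): 011100000000
Gen 13 (rule 129): 001001111111
Gen 14 (rule 150): 011110111110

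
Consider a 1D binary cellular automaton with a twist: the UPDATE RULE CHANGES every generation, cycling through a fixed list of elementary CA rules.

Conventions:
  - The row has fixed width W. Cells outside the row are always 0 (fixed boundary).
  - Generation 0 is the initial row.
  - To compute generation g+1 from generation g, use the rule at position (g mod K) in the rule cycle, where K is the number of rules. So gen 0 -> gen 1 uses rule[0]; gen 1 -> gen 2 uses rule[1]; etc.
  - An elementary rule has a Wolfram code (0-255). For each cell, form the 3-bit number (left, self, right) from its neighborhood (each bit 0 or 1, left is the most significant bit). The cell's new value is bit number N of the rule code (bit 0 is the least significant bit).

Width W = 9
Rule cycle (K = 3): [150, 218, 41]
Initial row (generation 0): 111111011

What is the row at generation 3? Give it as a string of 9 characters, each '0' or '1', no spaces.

Gen 0: 111111011
Gen 1 (rule 150): 011110000
Gen 2 (rule 218): 111111000
Gen 3 (rule 41): 100000011

Answer: 100000011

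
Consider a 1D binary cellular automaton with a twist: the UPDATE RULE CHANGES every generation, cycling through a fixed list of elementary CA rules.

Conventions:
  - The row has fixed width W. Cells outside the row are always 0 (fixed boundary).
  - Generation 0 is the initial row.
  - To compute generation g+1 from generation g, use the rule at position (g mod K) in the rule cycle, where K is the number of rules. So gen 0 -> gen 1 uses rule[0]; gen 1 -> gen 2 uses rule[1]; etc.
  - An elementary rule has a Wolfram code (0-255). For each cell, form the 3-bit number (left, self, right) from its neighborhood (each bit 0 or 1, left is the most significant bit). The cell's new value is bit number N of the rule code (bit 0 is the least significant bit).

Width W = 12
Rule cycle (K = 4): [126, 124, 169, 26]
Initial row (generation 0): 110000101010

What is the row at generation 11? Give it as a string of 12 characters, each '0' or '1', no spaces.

Gen 0: 110000101010
Gen 1 (rule 126): 111001111111
Gen 2 (rule 124): 101101000001
Gen 3 (rule 169): 011010011100
Gen 4 (rule 26): 110001110010
Gen 5 (rule 126): 111011011111
Gen 6 (rule 124): 101111110001
Gen 7 (rule 169): 011111100100
Gen 8 (rule 26): 110000011010
Gen 9 (rule 126): 111000111111
Gen 10 (rule 124): 101100100001
Gen 11 (rule 169): 011000001100

Answer: 011000001100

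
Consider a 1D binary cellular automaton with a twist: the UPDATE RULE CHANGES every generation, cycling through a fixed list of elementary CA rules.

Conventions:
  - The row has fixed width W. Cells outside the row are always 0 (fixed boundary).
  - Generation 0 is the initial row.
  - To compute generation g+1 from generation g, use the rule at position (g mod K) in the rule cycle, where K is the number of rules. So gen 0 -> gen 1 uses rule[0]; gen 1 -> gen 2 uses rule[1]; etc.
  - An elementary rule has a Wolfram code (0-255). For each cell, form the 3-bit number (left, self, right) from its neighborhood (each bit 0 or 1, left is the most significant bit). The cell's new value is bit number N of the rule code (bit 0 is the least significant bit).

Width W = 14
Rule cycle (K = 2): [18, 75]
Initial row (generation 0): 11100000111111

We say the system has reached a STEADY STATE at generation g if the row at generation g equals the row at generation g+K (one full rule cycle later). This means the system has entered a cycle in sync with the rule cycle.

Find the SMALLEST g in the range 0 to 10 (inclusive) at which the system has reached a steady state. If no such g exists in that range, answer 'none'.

Answer: 5

Derivation:
Gen 0: 11100000111111
Gen 1 (rule 18): 00010001000000
Gen 2 (rule 75): 11100110011111
Gen 3 (rule 18): 00011001100000
Gen 4 (rule 75): 11111011101111
Gen 5 (rule 18): 00000000000000
Gen 6 (rule 75): 11111111111111
Gen 7 (rule 18): 00000000000000
Gen 8 (rule 75): 11111111111111
Gen 9 (rule 18): 00000000000000
Gen 10 (rule 75): 11111111111111
Gen 11 (rule 18): 00000000000000
Gen 12 (rule 75): 11111111111111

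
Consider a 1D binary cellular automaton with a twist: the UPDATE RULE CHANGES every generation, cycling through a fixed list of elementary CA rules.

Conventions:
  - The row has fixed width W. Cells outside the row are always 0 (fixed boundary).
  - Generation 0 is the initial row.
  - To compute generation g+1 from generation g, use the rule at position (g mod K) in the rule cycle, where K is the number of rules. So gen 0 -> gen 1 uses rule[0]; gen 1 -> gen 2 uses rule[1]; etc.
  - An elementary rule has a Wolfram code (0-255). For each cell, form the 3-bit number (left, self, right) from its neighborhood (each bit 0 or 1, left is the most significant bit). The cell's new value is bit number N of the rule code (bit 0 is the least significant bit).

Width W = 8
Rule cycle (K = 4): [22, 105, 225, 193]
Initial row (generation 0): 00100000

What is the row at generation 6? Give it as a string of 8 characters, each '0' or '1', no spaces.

Gen 0: 00100000
Gen 1 (rule 22): 01110000
Gen 2 (rule 105): 01010111
Gen 3 (rule 225): 00101011
Gen 4 (rule 193): 10000001
Gen 5 (rule 22): 11000011
Gen 6 (rule 105): 11011011

Answer: 11011011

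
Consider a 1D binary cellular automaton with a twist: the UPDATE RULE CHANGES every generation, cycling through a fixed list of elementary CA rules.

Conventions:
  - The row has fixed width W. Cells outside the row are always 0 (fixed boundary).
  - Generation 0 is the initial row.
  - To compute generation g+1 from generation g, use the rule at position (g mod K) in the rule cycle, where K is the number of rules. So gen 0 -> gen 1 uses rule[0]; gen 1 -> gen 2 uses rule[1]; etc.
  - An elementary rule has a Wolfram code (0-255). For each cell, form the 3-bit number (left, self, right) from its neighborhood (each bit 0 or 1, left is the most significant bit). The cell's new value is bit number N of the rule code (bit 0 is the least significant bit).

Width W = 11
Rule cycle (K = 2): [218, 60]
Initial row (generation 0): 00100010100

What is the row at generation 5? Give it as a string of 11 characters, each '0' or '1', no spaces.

Answer: 01000000000

Derivation:
Gen 0: 00100010100
Gen 1 (rule 218): 01010100010
Gen 2 (rule 60): 01111110011
Gen 3 (rule 218): 11111111111
Gen 4 (rule 60): 10000000000
Gen 5 (rule 218): 01000000000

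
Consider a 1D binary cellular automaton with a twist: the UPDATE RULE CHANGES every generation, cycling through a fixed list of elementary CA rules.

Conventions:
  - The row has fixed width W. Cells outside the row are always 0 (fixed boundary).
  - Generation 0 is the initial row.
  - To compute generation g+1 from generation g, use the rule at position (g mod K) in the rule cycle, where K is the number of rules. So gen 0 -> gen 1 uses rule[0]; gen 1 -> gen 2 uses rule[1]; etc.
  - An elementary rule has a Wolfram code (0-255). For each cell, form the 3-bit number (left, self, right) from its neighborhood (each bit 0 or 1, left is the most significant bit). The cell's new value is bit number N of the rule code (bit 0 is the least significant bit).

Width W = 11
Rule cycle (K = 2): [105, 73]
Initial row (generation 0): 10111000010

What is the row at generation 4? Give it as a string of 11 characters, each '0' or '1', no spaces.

Gen 0: 10111000010
Gen 1 (rule 105): 01101011000
Gen 2 (rule 73): 01100011011
Gen 3 (rule 105): 01101011111
Gen 4 (rule 73): 01100010001

Answer: 01100010001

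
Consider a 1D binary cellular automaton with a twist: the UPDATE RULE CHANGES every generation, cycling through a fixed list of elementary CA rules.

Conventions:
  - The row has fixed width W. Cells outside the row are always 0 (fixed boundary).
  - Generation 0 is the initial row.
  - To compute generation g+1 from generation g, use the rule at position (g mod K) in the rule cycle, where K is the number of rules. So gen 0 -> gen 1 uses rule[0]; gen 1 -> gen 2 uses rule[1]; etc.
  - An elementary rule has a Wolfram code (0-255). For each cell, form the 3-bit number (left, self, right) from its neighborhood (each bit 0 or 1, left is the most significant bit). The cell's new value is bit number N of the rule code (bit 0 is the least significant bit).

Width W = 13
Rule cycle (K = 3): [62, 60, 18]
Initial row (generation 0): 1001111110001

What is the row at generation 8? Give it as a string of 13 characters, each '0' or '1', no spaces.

Gen 0: 1001111110001
Gen 1 (rule 62): 1111000001011
Gen 2 (rule 60): 1000100001110
Gen 3 (rule 18): 0101010010001
Gen 4 (rule 62): 1111111111011
Gen 5 (rule 60): 1000000000110
Gen 6 (rule 18): 0100000001001
Gen 7 (rule 62): 1110000011111
Gen 8 (rule 60): 1001000010000

Answer: 1001000010000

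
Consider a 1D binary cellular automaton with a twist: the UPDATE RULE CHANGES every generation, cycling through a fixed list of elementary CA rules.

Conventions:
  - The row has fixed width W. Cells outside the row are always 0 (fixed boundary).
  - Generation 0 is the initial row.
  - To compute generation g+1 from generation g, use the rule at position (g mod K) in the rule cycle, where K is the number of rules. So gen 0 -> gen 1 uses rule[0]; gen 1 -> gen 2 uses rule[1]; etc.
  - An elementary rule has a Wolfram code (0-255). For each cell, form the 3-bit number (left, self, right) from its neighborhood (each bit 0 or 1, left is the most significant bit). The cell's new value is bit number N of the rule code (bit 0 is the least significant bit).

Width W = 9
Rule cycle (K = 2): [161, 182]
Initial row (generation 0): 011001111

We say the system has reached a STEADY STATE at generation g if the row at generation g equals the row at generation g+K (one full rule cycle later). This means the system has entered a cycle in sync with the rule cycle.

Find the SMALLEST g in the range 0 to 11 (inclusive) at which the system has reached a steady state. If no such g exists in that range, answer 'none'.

Answer: 8

Derivation:
Gen 0: 011001111
Gen 1 (rule 161): 000000110
Gen 2 (rule 182): 000001001
Gen 3 (rule 161): 111100000
Gen 4 (rule 182): 011010000
Gen 5 (rule 161): 000100111
Gen 6 (rule 182): 001111010
Gen 7 (rule 161): 100110100
Gen 8 (rule 182): 111001110
Gen 9 (rule 161): 010000100
Gen 10 (rule 182): 111001110
Gen 11 (rule 161): 010000100
Gen 12 (rule 182): 111001110
Gen 13 (rule 161): 010000100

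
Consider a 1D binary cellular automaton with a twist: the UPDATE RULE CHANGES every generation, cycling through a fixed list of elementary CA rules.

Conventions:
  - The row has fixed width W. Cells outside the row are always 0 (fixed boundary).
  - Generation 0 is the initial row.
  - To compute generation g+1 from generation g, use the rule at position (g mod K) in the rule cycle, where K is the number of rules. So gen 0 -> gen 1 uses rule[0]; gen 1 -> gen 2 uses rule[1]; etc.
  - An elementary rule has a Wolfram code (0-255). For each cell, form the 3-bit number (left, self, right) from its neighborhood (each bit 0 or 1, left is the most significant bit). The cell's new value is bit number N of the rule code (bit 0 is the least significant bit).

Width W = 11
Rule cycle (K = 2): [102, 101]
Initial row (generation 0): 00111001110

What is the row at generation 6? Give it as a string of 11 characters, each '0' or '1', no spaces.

Answer: 10011110010

Derivation:
Gen 0: 00111001110
Gen 1 (rule 102): 01001010010
Gen 2 (rule 101): 01001110010
Gen 3 (rule 102): 11010010110
Gen 4 (rule 101): 01110011010
Gen 5 (rule 102): 10010101110
Gen 6 (rule 101): 10011110010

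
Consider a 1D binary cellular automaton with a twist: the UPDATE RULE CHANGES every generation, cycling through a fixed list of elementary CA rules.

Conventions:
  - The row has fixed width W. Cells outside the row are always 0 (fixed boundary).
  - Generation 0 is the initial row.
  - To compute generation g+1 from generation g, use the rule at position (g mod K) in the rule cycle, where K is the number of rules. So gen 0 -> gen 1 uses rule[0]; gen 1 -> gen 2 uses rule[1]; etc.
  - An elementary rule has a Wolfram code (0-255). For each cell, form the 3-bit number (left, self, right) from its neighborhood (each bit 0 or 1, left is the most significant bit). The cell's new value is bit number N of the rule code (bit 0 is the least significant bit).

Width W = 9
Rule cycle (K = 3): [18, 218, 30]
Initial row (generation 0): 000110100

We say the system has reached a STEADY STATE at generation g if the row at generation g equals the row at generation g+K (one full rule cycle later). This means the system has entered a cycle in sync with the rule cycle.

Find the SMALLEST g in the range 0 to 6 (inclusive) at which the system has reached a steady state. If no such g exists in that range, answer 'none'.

Answer: 4

Derivation:
Gen 0: 000110100
Gen 1 (rule 18): 001000010
Gen 2 (rule 218): 010100101
Gen 3 (rule 30): 110111101
Gen 4 (rule 18): 000000000
Gen 5 (rule 218): 000000000
Gen 6 (rule 30): 000000000
Gen 7 (rule 18): 000000000
Gen 8 (rule 218): 000000000
Gen 9 (rule 30): 000000000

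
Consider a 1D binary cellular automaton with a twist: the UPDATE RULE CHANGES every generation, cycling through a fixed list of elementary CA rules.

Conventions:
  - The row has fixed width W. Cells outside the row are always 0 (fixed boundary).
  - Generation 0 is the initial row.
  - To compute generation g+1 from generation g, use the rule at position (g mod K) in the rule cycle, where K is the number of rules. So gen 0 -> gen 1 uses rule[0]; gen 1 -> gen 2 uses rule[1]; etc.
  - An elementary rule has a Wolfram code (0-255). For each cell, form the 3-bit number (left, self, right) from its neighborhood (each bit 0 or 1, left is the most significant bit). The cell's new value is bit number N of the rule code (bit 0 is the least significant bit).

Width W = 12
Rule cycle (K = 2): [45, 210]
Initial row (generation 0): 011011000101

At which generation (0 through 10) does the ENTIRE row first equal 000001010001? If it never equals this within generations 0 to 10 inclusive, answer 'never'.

Gen 0: 011011000101
Gen 1 (rule 45): 010110010111
Gen 2 (rule 210): 100011100011
Gen 3 (rule 45): 101010001010
Gen 4 (rule 210): 000001010001
Gen 5 (rule 45): 111101110101
Gen 6 (rule 210): 011100110000
Gen 7 (rule 45): 010000100111
Gen 8 (rule 210): 101001011011
Gen 9 (rule 45): 111001110110
Gen 10 (rule 210): 011110110011

Answer: 4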